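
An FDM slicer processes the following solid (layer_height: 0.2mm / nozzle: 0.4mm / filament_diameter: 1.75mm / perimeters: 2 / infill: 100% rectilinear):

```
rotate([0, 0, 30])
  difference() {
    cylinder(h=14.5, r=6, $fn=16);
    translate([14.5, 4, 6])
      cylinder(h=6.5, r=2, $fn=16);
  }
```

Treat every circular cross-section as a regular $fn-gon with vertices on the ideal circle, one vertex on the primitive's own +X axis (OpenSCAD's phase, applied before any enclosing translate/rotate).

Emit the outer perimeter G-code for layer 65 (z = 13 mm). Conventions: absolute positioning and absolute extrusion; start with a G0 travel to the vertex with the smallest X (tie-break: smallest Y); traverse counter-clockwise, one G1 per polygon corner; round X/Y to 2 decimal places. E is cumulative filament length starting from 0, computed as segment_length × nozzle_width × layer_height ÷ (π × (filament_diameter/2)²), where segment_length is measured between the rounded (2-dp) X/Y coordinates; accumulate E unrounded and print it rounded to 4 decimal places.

G0 X-5.95 Y-0.78 Z13.00
G1 X-5.20 Y-3.00 E0.0779
G1 X-3.65 Y-4.76 E0.1559
G1 X-1.55 Y-5.80 E0.2339
G1 X0.78 Y-5.95 E0.3115
G1 X3.00 Y-5.20 E0.3895
G1 X4.76 Y-3.65 E0.4675
G1 X5.80 Y-1.55 E0.5454
G1 X5.95 Y0.78 E0.6231
G1 X5.20 Y3.00 E0.7010
G1 X3.65 Y4.76 E0.7790
G1 X1.55 Y5.80 E0.8570
G1 X-0.78 Y5.95 E0.9346
G1 X-3.00 Y5.20 E1.0126
G1 X-4.76 Y3.65 E1.0906
G1 X-5.80 Y1.55 E1.1685
G1 X-5.95 Y-0.78 E1.2462

At z = 13 mm: the r=6 cylinder gives a regular 16-gon of circumradius 6 (constant along its height); the cylinder at (14.5, 4) does not reach this height (z outside [6, 12.5]); After the difference (first − rest): none of the subtracted shapes is present at this height, so the r=6 cylinder is unchanged — 1 connected region; (whole slice rotated 30° about Z — lengths, areas and connectivity unchanged). The outline is a single polygon with 16 vertices. Extrusion per mm of travel: 0.4 × 0.2 / (π × 0.875²) = 0.033260. Accumulating E over each segment gives final E = 1.2462.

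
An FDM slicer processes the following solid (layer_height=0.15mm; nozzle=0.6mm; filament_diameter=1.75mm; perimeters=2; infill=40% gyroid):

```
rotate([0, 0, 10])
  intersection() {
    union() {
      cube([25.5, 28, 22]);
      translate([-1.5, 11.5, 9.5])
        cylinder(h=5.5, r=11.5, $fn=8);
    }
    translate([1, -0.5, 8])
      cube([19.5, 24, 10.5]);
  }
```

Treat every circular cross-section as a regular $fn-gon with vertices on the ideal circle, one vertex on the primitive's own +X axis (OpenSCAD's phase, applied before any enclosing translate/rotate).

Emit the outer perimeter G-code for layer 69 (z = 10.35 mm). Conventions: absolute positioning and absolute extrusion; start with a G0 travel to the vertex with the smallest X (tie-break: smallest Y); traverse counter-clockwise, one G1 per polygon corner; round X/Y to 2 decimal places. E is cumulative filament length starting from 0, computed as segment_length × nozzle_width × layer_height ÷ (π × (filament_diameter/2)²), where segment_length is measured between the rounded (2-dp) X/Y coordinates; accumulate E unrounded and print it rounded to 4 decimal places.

G0 X-3.10 Y23.32 Z10.35
G1 X0.98 Y0.17 E0.8796
G1 X20.19 Y3.56 E1.6095
G1 X16.11 Y26.70 E2.4887
G1 X-3.10 Y23.32 E3.2185

At z = 10.35 mm: the cube (footprint 25.5×28) is included at this height; the r=11.5 cylinder at (-1.5, 11.5) gives a regular 8-gon of circumradius 11.5 (constant along its height); Combining (union): the regions partially overlap (shared area 153.46 mm²), so overlapping operands fuse into one piece — 1 connected region; the cube at (1, -0.5) (footprint 19.5×24) is included at this height; After intersecting: the 19.5×24 cube at (1, -0.5) partially overlaps the result so far; clipping to the common part keeps 458.25 mm² — 1 connected region; (rotated 10° about Z; rotation is an isometry so areas/perimeters/island counts are preserved). The outline is a single polygon with 4 vertices. Extrusion per mm of travel: 0.6 × 0.15 / (π × 0.875²) = 0.037418. Accumulating E over each segment gives final E = 3.2185.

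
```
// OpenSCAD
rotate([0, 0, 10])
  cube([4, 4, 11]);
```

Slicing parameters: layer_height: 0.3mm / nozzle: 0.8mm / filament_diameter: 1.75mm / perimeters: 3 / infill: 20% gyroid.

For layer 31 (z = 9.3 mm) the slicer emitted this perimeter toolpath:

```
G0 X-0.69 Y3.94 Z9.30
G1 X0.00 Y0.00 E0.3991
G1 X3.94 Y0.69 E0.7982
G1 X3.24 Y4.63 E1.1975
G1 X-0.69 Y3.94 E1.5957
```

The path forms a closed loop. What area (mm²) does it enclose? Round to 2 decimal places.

Apply the shoelace formula to the sequence of (X, Y) vertices; enclosed area = 15.98 mm².

15.98 mm²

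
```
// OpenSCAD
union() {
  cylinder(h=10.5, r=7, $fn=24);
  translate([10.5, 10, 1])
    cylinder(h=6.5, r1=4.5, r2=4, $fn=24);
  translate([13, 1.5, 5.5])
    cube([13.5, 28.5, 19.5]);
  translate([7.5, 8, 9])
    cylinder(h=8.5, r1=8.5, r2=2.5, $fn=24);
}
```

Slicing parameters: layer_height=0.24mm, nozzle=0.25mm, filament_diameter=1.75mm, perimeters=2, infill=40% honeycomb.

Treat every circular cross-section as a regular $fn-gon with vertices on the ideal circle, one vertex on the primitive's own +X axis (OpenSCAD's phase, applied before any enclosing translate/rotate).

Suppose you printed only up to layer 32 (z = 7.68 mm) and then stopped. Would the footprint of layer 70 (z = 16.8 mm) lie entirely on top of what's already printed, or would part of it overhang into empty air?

part overhangs

Compare the two slices. At z = 7.68: the cylinder: section is a regular 24-gon, circumradius r=7 (area = (24/2)·7.000²·sin(360°/24) = 152.19 mm²); the cone at (10.5, 10) is absent (z outside [1, 7.5]); the cube at (13, 1.5) is present — its section is the full 13.5×28.5 rectangle (area 384.75 mm²); the cone at (7.5, 8) does not reach this height (z outside [9, 17.5]); Merging all regions: the 2 present regions are separate (no shared area or edge), so areas and boundary lengths simply add and each stays a separate island — area = 536.94 mm². At z = 16.8: the cylinder does not reach this height (z outside [0, 10.5]); the cone at (10.5, 10) is absent (z outside [1, 7.5]); the cube at (13, 1.5) (footprint 13.5×28.5) is included at this height (area 384.75 mm²); the cone at (7.5, 8): at t=0.918 of its height the radius interpolates to r₁+(r₂−r₁)t = 2.994, giving a regular 24-gon of that circumradius (area = (24/2)·2.994²·sin(360°/24) = 27.84 mm²); Taking the union: the 2 present regions are separate (no shared area or edge), so areas and boundary lengths simply add and each stays a separate island — area = 412.59 mm². Checking containment: at z = 16.8 the cross-section extends beyond the z = 7.68 cross-section by about 27.84 mm².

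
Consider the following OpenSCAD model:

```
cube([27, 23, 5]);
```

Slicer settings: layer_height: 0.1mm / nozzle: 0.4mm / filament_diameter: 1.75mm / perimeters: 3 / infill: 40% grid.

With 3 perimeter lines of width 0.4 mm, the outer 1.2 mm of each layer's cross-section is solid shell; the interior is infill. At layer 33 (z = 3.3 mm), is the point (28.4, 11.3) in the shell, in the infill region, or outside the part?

At z = 3.3 mm: the cube is present — its section is the full 27×23 rectangle. Overall, the cross-section is a single solid region. The nearest boundary edge runs (27.00, 0.00)→(27.00, 23.00); distance from the point to it = 1.40 mm. The point is not inside any of the regions above, so it lies outside the cross-section (1.40 mm from the nearest boundary).

outside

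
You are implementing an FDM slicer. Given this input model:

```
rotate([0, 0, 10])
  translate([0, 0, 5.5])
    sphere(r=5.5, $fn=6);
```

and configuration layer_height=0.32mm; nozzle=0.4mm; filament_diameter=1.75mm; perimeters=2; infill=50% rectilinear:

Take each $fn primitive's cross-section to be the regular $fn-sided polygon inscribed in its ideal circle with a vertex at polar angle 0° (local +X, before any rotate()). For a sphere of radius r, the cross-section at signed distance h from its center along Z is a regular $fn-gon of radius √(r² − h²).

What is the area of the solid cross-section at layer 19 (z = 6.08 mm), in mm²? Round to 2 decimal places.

At z = 6.08 mm: the r=5.5 sphere contributes a regular 6-gon of circumradius √(5.5²−0.58²) = 5.469 (area = (6/2)·5.469²·sin(360°/6) = 77.72 mm²); (rotated 10° about Z; rotation is an isometry so areas/perimeters/island counts are preserved). Overall, the cross-section is a single solid region. Net area = 77.72 mm².

77.72 mm²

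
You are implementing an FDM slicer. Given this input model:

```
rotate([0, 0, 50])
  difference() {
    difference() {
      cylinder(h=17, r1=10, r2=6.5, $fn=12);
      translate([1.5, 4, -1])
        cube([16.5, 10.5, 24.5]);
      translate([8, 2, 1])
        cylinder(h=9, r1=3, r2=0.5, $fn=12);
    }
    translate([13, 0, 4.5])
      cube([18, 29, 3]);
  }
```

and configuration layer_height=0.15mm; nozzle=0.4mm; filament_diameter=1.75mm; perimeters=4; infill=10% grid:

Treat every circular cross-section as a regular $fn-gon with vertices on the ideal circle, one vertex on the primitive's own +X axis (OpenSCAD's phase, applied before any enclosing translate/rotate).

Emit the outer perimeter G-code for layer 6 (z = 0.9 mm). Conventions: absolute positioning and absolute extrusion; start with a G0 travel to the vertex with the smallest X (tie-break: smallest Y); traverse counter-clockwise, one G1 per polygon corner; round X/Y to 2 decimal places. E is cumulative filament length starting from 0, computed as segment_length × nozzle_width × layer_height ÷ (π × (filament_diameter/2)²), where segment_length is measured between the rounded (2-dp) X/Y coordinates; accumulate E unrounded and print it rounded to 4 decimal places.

G0 X-9.67 Y1.70 Z0.90
G1 X-9.22 Y-3.36 E0.1267
G1 X-6.31 Y-7.52 E0.2534
G1 X-1.70 Y-9.67 E0.3802
G1 X3.36 Y-9.22 E0.5070
G1 X7.52 Y-6.31 E0.6336
G1 X9.67 Y-1.70 E0.7605
G1 X9.22 Y3.36 E0.8872
G1 X6.31 Y7.52 E1.0139
G1 X2.56 Y9.27 E1.1171
G1 X-2.10 Y3.72 E1.2979
G1 X-6.25 Y7.20 E1.4330
G1 X-7.52 Y6.31 E1.4717
G1 X-9.67 Y1.70 E1.5985

At z = 0.9 mm: the cone: at t=0.053 of its height the radius interpolates to r₁+(r₂−r₁)t = 9.815, giving a regular 12-gon of that circumradius; the cube at (1.5, 4) is present — its section is the full 16.5×10.5 rectangle; the cone at (8, 2) is absent (z outside [1, 10]); Subtracting the remaining from the first: starting from the cone, the 16.5×10.5 cube at (1.5, 4) partially overlaps it — only the 26.71 mm² overlap (of its 173.25 mm²) is removed, clipping the outline — 1 connected region; the cube at (13, 0) does not reach this height (z outside [4.5, 7.5]); Subtracting the remaining from the first: none of the subtracted shapes is present at this height, so the result so far is unchanged — 1 connected region; (rotated 50° about Z; rotation is an isometry so areas/perimeters/island counts are preserved). The outline is a single polygon with 13 vertices. Extrusion per mm of travel: 0.4 × 0.15 / (π × 0.875²) = 0.024945. Accumulating E over each segment gives final E = 1.5985.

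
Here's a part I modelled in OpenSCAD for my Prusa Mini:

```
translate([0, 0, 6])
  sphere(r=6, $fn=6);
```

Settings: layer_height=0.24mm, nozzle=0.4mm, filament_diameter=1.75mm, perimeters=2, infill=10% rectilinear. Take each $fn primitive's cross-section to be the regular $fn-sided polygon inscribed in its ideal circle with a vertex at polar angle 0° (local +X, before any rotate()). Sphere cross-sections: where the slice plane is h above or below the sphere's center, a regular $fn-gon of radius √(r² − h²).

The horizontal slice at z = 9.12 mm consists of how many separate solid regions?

1

At z = 9.12 mm: the r=6 sphere contributes a regular 6-gon of circumradius √(6²−3.12²) = 5.125. The result has 1 disconnected region.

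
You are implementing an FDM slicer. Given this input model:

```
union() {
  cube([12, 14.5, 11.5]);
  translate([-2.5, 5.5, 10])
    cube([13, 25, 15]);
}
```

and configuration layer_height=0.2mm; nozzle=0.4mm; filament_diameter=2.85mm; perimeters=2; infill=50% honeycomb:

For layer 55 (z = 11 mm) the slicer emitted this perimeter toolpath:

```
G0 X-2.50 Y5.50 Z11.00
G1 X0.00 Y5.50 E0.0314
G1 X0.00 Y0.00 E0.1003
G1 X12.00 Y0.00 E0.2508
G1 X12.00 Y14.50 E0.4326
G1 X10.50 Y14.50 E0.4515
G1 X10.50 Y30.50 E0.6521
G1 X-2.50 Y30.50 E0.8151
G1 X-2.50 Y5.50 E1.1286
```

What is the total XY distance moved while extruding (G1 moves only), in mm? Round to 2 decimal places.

90.00 mm

Sum the Euclidean lengths of each G1 segment: total = 90.00 mm.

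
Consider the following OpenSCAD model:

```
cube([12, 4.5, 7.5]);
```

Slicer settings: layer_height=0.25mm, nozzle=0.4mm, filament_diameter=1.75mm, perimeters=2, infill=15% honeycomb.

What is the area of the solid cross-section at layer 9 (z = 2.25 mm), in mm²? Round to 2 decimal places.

54.00 mm²

At z = 2.25 mm: the 12×4.5 cube contributes its full rectangle (area 54.00 mm²). Overall, the cross-section is a single solid region. Net area = 54.00 mm².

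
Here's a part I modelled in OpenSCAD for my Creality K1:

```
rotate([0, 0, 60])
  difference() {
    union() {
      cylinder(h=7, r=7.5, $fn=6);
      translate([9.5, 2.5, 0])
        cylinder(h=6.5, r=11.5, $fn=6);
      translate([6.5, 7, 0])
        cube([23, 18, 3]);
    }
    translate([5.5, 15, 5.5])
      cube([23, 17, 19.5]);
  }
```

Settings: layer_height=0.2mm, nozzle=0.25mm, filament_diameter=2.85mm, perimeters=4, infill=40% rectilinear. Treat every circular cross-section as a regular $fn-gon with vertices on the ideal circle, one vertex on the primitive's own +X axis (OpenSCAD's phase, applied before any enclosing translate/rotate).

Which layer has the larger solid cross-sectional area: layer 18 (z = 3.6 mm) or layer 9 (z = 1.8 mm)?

Layer 18 (z = 3.6): the r=7.5 cylinder gives a regular 6-gon of circumradius 7.5 (constant along its height) (area = (6/2)·7.500²·sin(360°/6) = 146.14 mm²); the r=11.5 cylinder at (9.5, 2.5) gives a regular 6-gon of circumradius 11.5 (constant along its height) (area = (6/2)·11.500²·sin(360°/6) = 343.60 mm²); the cube at (6.5, 7) does not reach this height (z outside [0, 3]); Taking the union: the regions partially overlap — summed areas 489.74 mm² minus the doubly-counted overlap 71.09 mm² gives 418.65 mm² — area = 418.65 mm²; the cube at (5.5, 15) is not intersected at this z (z outside [5.5, 25]); Taking the first minus the rest: none of the subtracted shapes is present at this height, so the result so far is unchanged — area = 418.65 mm²; (whole slice rotated 60° about Z — lengths, areas and connectivity unchanged). So its area = 418.65 mm². Layer 9 (z = 1.8): the r=7.5 cylinder contributes a regular 6-gon of circumradius 7.5 (area = (6/2)·7.500²·sin(360°/6) = 146.14 mm²); the r=11.5 cylinder at (9.5, 2.5) contributes a regular 6-gon of circumradius 11.5 (area = (6/2)·11.500²·sin(360°/6) = 343.60 mm²); the cube at (6.5, 7) is present — its section is the full 23×18 rectangle (area 414.00 mm²); Merging all regions: the regions partially overlap — summed areas 903.74 mm² minus the doubly-counted overlap 127.46 mm² gives 776.28 mm² — area = 776.28 mm²; the cube at (5.5, 15) does not reach this height (z outside [5.5, 25]); Subtracting the remaining from the first: none of the subtracted shapes is present at this height, so that combined region is unchanged — area = 776.28 mm²; (rotated 60° about Z; rotation is an isometry so areas/perimeters/island counts are preserved). So its area = 776.28 mm². Layer 9 is larger (776.28 vs 418.65 mm²).

layer 9 (z = 1.8 mm)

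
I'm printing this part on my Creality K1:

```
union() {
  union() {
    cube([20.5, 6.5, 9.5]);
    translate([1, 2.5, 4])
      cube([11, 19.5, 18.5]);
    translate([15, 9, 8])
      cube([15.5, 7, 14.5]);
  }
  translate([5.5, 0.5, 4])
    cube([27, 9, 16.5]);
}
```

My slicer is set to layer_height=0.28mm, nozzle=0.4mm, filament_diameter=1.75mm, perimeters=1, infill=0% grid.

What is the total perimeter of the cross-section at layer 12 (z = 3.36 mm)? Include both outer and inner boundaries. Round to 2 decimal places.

54.00 mm

At z = 3.36 mm: the 20.5×6.5 cube contributes its full rectangle (perimeter 54.00 mm); the cube at (1, 2.5) is not intersected at this z (z outside [4, 22.5]); the cube at (15, 9) is absent (z outside [8, 22.5]); Taking the union: only the 20.5×6.5 cube is present, so the union is just that shape — boundary = 54.00 mm; the cube at (5.5, 0.5) does not reach this height (z outside [4, 20.5]); Taking the union: only the result so far is present, so the union is just that shape — boundary = 54.00 mm. Overall, the cross-section is a single solid region. Total boundary length (outer) = 54.00 mm.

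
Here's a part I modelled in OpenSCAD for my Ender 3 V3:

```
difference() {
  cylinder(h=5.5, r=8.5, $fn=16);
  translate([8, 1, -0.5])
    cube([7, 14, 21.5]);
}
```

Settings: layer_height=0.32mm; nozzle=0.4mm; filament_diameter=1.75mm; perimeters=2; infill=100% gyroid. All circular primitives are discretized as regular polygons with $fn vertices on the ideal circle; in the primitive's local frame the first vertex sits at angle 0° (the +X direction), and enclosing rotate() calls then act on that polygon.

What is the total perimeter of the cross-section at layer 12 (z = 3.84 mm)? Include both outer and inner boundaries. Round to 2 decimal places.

At z = 3.84 mm: the r=8.5 cylinder contributes a regular 16-gon of circumradius 8.5 (perimeter = 2·16·8.500·sin(180°/16) = 53.06 mm); the cube at (8, 1) is present — its section is the full 7×14 rectangle (perimeter 42.00 mm); Subtracting the remaining from the first: starting from the r=8.5 cylinder, the 7×14 cube at (8, 1) partially overlaps it — only the 0.23 mm² overlap (of its 98.00 mm²) is removed, clipping the outline — boundary = 53.34 mm. Overall, the cross-section is a single solid region. Total boundary length (outer) = 53.34 mm.

53.34 mm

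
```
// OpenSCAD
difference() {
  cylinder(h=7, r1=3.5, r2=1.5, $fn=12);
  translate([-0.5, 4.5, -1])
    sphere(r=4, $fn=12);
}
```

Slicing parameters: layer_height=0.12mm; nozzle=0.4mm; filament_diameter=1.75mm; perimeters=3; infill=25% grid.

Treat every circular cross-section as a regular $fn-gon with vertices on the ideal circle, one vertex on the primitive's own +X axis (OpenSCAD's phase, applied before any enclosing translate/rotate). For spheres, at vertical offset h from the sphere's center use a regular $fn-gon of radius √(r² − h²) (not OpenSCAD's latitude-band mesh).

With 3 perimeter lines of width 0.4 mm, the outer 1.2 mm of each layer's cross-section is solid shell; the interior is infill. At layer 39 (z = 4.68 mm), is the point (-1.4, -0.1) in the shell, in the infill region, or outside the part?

shell

At z = 4.68 mm: the cone contributes a regular 12-gon of circumradius 2.163 (interpolated between r1=3.5 and r2=1.5 at t=0.669); the sphere at (-0.5, 4.5) does not reach this height (|z−center|=5.680 > r=4); After the difference (first − rest): none of the subtracted shapes is present at this height, so the cone is unchanged — 1 connected region. Overall, the cross-section is a single solid region. The nearest boundary edge runs (-2.16, 0.00)→(-1.87, -1.08); distance from the point to it = 0.71 mm. The point is inside the cross-section, 0.71 mm from the nearest boundary — within the 1.2 mm shell band (3 × 0.4).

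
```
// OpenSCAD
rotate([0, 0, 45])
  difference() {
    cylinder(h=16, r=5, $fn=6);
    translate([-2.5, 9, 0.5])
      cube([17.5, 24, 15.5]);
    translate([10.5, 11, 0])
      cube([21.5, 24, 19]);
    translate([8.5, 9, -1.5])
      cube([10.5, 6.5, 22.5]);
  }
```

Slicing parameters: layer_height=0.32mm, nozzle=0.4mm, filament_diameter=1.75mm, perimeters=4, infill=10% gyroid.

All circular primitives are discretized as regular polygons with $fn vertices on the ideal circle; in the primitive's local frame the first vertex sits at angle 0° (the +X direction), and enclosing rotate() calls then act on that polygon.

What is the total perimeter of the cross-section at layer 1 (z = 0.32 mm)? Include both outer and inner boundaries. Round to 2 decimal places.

30.00 mm

At z = 0.32 mm: the cylinder: section is a regular 6-gon, circumradius r=5 (perimeter = 2·6·5.000·sin(180°/6) = 30.00 mm); the cube at (-2.5, 9) is not intersected at this z (z outside [0.5, 16]); the 21.5×24 cube at (10.5, 11) contributes its full rectangle (perimeter 91.00 mm); the cube at (8.5, 9) (footprint 10.5×6.5) is included at this height (perimeter 34.00 mm); Subtracting the remaining from the first: starting from the r=5 cylinder, the 21.5×24 cube at (10.5, 11) misses the remaining region (no effect); the 10.5×6.5 cube at (8.5, 9) misses the remaining region (no effect) — boundary = 30.00 mm; (whole slice rotated 45° about Z — lengths, areas and connectivity unchanged). Overall, the cross-section is a single solid region. Total boundary length (outer) = 30.00 mm.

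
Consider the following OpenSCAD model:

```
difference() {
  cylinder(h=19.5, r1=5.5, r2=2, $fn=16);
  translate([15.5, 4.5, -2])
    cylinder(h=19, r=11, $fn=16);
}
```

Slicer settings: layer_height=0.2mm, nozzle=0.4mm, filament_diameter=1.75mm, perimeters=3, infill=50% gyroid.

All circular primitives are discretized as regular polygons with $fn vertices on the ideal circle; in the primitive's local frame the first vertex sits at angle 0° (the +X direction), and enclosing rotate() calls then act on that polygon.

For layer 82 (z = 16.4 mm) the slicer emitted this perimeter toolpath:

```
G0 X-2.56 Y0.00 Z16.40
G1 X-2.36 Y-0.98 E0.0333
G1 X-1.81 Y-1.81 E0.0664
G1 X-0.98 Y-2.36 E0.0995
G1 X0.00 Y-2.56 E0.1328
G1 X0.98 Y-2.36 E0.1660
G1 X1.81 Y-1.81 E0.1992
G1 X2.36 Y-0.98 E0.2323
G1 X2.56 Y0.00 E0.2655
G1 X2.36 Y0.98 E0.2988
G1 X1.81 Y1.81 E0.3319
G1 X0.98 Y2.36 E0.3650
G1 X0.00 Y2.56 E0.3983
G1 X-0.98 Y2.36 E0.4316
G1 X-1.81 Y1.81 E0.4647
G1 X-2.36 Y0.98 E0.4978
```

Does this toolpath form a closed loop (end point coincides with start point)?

no

Start point (G0): (-2.56, 0.00). End point (last G1): the path does not return to the start — open.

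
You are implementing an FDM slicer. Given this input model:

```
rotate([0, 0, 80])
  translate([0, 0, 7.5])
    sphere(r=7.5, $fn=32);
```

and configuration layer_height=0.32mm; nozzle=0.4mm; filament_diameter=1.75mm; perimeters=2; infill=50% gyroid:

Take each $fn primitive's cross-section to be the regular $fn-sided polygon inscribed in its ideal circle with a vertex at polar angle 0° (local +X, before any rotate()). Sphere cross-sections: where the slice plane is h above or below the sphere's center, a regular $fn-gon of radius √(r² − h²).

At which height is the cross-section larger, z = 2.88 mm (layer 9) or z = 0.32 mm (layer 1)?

layer 9 (z = 2.88 mm)

Layer 9 (z = 2.88): the sphere: section is a regular 32-gon, circumradius = √(r²−h²) = √(7.5²−4.62²) = 5.908 (area = (32/2)·5.908²·sin(360°/32) = 108.96 mm²); (rotated 80° about Z; rotation is an isometry so areas/perimeters/island counts are preserved). So its area = 108.96 mm². Layer 1 (z = 0.32): the sphere: section is a regular 32-gon, circumradius = √(r²−h²) = √(7.5²−7.18²) = 2.167 (area = (32/2)·2.167²·sin(360°/32) = 14.66 mm²); (rotated 80° about Z; rotation is an isometry so areas/perimeters/island counts are preserved). So its area = 14.66 mm². Layer 9 is larger (108.96 vs 14.66 mm²).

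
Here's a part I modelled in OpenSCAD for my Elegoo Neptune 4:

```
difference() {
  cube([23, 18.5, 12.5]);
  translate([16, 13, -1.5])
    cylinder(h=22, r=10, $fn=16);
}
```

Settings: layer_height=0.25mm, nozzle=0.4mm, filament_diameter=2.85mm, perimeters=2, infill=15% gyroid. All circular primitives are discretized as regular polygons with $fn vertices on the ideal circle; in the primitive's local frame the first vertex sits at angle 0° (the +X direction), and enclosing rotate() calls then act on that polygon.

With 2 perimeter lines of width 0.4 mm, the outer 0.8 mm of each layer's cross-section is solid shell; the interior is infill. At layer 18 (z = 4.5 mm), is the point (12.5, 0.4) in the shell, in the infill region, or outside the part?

At z = 4.5 mm: the cube (footprint 23×18.5) is included at this height; the cylinder at (16, 13): section is a regular 16-gon, circumradius r=10; After the difference (first − rest): starting from the 23×18.5 cube, the r=10 cylinder at (16, 13) partially overlaps it — only the 229.14 mm² overlap (of its 306.15 mm²) is removed, clipping the outline — 1 connected region. Overall, the cross-section is a single solid region. The nearest boundary edge runs (23.00, 0.00)→(0.00, 0.00); distance from the point to it = 0.40 mm. The point is inside the cross-section, 0.40 mm from the nearest boundary — within the 0.8 mm shell band (2 × 0.4).

shell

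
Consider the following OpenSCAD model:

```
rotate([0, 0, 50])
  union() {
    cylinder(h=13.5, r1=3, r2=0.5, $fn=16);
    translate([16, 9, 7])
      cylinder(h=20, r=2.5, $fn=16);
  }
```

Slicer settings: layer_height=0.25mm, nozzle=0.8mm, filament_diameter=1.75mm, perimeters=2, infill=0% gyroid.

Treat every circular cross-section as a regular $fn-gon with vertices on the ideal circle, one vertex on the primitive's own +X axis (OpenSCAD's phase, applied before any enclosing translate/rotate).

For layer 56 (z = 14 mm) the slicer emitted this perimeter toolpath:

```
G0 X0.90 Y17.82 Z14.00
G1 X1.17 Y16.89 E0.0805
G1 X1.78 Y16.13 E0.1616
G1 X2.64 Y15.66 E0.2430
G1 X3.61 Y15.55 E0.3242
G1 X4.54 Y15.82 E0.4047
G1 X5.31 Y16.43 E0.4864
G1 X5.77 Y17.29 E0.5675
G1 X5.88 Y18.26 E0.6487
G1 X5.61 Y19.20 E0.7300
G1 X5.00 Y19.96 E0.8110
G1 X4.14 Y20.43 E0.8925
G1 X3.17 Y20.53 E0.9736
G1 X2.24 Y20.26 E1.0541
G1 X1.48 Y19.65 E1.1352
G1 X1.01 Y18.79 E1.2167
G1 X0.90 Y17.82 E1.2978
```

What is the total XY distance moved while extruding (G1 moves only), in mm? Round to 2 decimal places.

15.61 mm

Sum the Euclidean lengths of each G1 segment: total = 15.61 mm.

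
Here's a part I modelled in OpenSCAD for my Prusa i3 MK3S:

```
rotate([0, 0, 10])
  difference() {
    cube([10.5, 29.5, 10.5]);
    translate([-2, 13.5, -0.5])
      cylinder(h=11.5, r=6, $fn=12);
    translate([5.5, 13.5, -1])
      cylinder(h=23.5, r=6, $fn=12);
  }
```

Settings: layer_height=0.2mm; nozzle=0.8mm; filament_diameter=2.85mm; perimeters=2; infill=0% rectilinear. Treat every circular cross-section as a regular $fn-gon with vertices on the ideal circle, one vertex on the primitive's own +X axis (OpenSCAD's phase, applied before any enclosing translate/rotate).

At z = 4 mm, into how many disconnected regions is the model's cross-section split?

At z = 4 mm: the cube (footprint 10.5×29.5) is included at this height; the cylinder at (-2, 13.5): section is a regular 12-gon, circumradius r=6; the cylinder at (5.5, 13.5): section is a regular 12-gon, circumradius r=6; After the difference (first − rest): starting from the 10.5×29.5 cube, the r=6 cylinder at (-2, 13.5) partially overlaps it — only the 31.07 mm² overlap (of its 108.00 mm²) is removed, clipping the outline; the r=6 cylinder at (5.5, 13.5) partially overlaps it — only the 78.01 mm² overlap (of its 108.00 mm²) is removed, clipping the outline — 2 connected regions; (rotated 10° about Z; rotation is an isometry so areas/perimeters/island counts are preserved). The result has 2 disconnected regions.

2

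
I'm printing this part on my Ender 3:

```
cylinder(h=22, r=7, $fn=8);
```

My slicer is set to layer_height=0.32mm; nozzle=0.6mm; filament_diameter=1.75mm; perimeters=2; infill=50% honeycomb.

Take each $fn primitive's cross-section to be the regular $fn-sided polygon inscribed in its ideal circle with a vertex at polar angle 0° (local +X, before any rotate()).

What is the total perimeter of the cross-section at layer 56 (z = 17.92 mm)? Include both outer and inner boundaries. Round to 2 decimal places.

At z = 17.92 mm: the r=7 cylinder contributes a regular 8-gon of circumradius 7 (perimeter = 2·8·7.000·sin(180°/8) = 42.86 mm). Overall, the cross-section is a single solid region. Total boundary length (outer) = 42.86 mm.

42.86 mm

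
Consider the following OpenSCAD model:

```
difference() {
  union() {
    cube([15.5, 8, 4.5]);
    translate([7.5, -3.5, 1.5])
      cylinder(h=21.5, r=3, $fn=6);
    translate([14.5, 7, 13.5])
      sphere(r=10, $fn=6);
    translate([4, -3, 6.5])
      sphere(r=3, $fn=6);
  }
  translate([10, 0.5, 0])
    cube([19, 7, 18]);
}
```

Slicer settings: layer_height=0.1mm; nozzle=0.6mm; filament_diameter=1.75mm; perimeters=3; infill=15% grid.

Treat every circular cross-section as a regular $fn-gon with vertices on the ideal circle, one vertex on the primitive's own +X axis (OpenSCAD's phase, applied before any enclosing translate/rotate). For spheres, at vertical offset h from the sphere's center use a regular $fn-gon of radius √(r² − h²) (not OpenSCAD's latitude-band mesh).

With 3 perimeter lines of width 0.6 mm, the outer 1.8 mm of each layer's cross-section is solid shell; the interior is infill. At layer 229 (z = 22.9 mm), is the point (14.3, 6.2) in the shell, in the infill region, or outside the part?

infill

At z = 22.9 mm: the cube does not reach this height (z outside [0, 4.5]); the cylinder at (7.5, -3.5): section is a regular 6-gon, circumradius r=3; the sphere at (14.5, 7): section is a regular 6-gon, circumradius = √(r²−h²) = √(10²−9.4²) = 3.412; the sphere at (4, -3) is not intersected at this z (|z−center|=16.400 > r=3); Taking the union: the 2 present regions are separate (no shared area or edge), so areas and boundary lengths simply add and each stays a separate island — 2 connected regions; the cube at (10, 0.5) is not intersected at this z (z outside [0, 18]); After the difference (first − rest): none of the subtracted shapes is present at this height, so the result so far is unchanged — 2 connected regions. Overall, the cross-section has 2 separate islands. The nearest boundary edge runs (16.21, 4.05)→(12.79, 4.05); distance from the point to it = 2.15 mm. (Shell/infill is judged within the island containing the point — the largest one.) The point is inside the cross-section and 2.15 mm from the nearest boundary — more than the 1.8 mm shell width (3 × 0.6), so it's in the infill interior.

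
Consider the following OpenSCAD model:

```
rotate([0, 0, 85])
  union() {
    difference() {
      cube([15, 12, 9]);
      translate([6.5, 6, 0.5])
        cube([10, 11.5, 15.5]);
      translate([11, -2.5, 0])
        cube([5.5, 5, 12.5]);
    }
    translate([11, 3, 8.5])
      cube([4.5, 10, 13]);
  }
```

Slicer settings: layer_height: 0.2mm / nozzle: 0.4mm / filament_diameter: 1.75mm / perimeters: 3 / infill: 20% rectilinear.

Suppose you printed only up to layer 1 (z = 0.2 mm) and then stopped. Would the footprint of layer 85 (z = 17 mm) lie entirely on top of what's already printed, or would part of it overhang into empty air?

Compare the two slices. At z = 0.2: the cube is present — its section is the full 15×12 rectangle (area 180.00 mm²); the cube at (6.5, 6) is not intersected at this z (z outside [0.5, 16]); the cube at (11, -2.5) (footprint 5.5×5) is included at this height (area 27.50 mm²); Taking the first minus the rest: starting from the 15×12 cube (180.00 mm²), the 5.5×5 cube at (11, -2.5) partially overlaps it — only the 10.00 mm² overlap (of its 27.50 mm²) is removed, clipping the outline — area = 170.00 mm²; the cube at (11, 3) does not reach this height (z outside [8.5, 21.5]); Merging all regions: only the result so far is present, so the union is just that shape — area = 170.00 mm²; (whole slice rotated 85° about Z — lengths, areas and connectivity unchanged). At z = 17: the cube is absent (z outside [0, 9]); the cube at (6.5, 6) is not intersected at this z (z outside [0.5, 16]); the cube at (11, -2.5) is absent (z outside [0, 12.5]); Taking the first minus the rest: the first operand is absent here, so nothing remains; the cube at (11, 3) (footprint 4.5×10) is included at this height (area 45.00 mm²); Combining (union): only the 4.5×10 cube at (11, 3) is present, so the union is just that shape — area = 45.00 mm²; (whole slice rotated 85° about Z — lengths, areas and connectivity unchanged). Checking containment: at z = 17 the cross-section extends beyond the z = 0.2 cross-section by about 9.00 mm².

part overhangs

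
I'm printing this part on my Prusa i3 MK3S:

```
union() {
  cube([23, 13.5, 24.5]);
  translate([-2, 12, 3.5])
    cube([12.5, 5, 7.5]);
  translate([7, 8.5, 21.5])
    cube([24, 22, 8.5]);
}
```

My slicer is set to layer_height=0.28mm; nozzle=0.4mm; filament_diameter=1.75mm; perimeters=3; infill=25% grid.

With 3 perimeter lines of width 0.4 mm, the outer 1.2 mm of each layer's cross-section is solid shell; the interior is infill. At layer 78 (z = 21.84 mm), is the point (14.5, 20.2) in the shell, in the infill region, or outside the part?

infill

At z = 21.84 mm: the cube is present — its section is the full 23×13.5 rectangle; the cube at (-2, 12) is not intersected at this z (z outside [3.5, 11]); the cube at (7, 8.5) is present — its section is the full 24×22 rectangle; Combining (union): the regions partially overlap (shared area 80.00 mm²), so overlapping operands fuse into one piece — 1 connected region. Overall, the cross-section is a single solid region. The nearest boundary edge runs (7.00, 13.50)→(7.00, 30.50); distance from the point to it = 7.50 mm. The point is inside the cross-section and 7.50 mm from the nearest boundary — more than the 1.2 mm shell width (3 × 0.4), so it's in the infill interior.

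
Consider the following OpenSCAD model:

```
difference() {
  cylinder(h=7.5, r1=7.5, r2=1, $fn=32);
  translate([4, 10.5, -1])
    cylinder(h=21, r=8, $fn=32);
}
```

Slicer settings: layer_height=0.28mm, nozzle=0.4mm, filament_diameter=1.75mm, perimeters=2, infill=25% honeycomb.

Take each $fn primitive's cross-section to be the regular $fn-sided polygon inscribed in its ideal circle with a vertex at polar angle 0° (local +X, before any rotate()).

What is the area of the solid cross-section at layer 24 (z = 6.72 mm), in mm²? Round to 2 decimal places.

8.77 mm²

At z = 6.72 mm: the cone (r1=7.5→r2=1) has section circumradius 1.676 here — a regular 32-gon (area = (32/2)·1.676²·sin(360°/32) = 8.77 mm²); the r=8 cylinder at (4, 10.5) gives a regular 32-gon of circumradius 8 (constant along its height) (area = (32/2)·8.000²·sin(360°/32) = 199.77 mm²); After the difference (first − rest): starting from the cone (8.77 mm²), the r=8 cylinder at (4, 10.5) misses the remaining region (no effect) — area = 8.77 mm². Overall, the cross-section is a single solid region. Net area = 8.77 mm².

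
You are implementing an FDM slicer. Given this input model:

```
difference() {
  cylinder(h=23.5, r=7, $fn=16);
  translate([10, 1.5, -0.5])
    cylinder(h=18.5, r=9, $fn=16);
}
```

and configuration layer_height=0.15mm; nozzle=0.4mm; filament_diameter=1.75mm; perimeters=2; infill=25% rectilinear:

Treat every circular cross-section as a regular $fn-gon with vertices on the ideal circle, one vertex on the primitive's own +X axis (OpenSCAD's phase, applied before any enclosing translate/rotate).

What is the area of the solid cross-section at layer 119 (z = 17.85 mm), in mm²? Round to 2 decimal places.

102.66 mm²

At z = 17.85 mm: the cylinder: section is a regular 16-gon, circumradius r=7 (area = (16/2)·7.000²·sin(360°/16) = 150.01 mm²); the r=9 cylinder at (10, 1.5) contributes a regular 16-gon of circumradius 9 (area = (16/2)·9.000²·sin(360°/16) = 247.98 mm²); Taking the first minus the rest: starting from the r=7 cylinder (150.01 mm²), the r=9 cylinder at (10, 1.5) partially overlaps it — only the 47.35 mm² overlap (of its 247.98 mm²) is removed, clipping the outline — area = 102.66 mm². Overall, the cross-section is a single solid region. Net area = 102.66 mm².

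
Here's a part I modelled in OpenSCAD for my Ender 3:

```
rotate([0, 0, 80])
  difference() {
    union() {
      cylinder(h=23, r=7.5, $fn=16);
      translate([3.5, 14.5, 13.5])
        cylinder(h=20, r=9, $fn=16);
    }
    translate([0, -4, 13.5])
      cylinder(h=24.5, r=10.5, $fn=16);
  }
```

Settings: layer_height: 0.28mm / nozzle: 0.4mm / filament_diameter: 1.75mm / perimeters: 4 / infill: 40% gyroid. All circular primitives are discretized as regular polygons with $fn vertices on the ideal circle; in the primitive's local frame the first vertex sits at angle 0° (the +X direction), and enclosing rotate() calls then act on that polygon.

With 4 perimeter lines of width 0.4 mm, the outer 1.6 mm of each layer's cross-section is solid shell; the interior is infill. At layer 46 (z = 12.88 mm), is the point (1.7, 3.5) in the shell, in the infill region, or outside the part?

At z = 12.88 mm: the cylinder: section is a regular 16-gon, circumradius r=7.5; the cylinder at (3.5, 14.5) does not reach this height (z outside [13.5, 33.5]); Taking the union: only the r=7.5 cylinder is present, so the union is just that shape — 1 connected region; the cylinder at (0, -4) does not reach this height (z outside [13.5, 38]); Taking the first minus the rest: none of the subtracted shapes is present at this height, so that combined region is unchanged — 1 connected region; (whole slice rotated 80° about Z — lengths, areas and connectivity unchanged). Overall, the cross-section is a single solid region. Undo the 80° rotation: the query point maps to (3.742, -1.066) in the un-rotated model frame. The nearest boundary edge runs (6.93, -2.87)→(7.50, 0.00); distance from the point to it = 3.48 mm. The point is inside the cross-section and 3.48 mm from the nearest boundary — more than the 1.6 mm shell width (4 × 0.4), so it's in the infill interior.

infill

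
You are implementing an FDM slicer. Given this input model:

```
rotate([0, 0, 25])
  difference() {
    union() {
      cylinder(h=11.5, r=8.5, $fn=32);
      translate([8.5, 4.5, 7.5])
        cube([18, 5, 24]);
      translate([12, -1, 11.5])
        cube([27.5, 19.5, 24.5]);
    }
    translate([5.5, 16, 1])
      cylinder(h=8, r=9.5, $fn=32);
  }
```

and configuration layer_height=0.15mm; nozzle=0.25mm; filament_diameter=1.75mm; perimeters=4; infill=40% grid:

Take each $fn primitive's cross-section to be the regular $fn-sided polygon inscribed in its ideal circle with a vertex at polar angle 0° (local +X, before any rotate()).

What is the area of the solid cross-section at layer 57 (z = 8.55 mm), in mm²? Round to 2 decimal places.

At z = 8.55 mm: the r=8.5 cylinder contributes a regular 32-gon of circumradius 8.5 (area = (32/2)·8.500²·sin(360°/32) = 225.52 mm²); the cube at (8.5, 4.5) (footprint 18×5) is included at this height (area 90.00 mm²); the cube at (12, -1) is absent (z outside [11.5, 36]); Taking the union: the 2 present regions are separate (no shared area or edge), so areas and boundary lengths simply add and each stays a separate island — area = 315.52 mm²; the r=9.5 cylinder at (5.5, 16) contributes a regular 32-gon of circumradius 9.5 (area = (32/2)·9.500²·sin(360°/32) = 281.71 mm²); Taking the first minus the rest: starting from the result so far (315.52 mm²), the r=9.5 cylinder at (5.5, 16) partially overlaps it — only the 9.81 mm² overlap (of its 281.71 mm²) is removed, clipping the outline — area = 305.72 mm²; (rotated 25° about Z; rotation is an isometry so areas/perimeters/island counts are preserved). Overall, the cross-section has 2 separate islands. Net area = 305.72 mm².

305.72 mm²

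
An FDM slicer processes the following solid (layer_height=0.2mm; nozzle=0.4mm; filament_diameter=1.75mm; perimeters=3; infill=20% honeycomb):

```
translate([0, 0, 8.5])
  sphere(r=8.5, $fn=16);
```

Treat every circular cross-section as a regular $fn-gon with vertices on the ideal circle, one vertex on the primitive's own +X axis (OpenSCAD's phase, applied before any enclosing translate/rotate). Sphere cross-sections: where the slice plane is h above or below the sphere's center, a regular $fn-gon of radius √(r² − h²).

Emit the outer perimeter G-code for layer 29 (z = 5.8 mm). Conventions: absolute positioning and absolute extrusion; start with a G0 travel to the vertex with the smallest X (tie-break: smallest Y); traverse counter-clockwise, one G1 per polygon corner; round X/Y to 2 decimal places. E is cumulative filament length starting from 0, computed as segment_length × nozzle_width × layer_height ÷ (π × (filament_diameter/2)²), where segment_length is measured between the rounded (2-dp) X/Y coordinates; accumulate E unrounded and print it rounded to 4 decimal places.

At z = 5.8 mm: the r=8.5 sphere contributes a regular 16-gon of circumradius √(8.5²−2.7²) = 8.060. The outline is a single polygon with 16 vertices. Extrusion per mm of travel: 0.4 × 0.2 / (π × 0.875²) = 0.033260. Accumulating E over each segment gives final E = 1.6738.

G0 X-8.06 Y0.00 Z5.80
G1 X-7.45 Y-3.08 E0.1044
G1 X-5.70 Y-5.70 E0.2092
G1 X-3.08 Y-7.45 E0.3140
G1 X0.00 Y-8.06 E0.4184
G1 X3.08 Y-7.45 E0.5229
G1 X5.70 Y-5.70 E0.6277
G1 X7.45 Y-3.08 E0.7325
G1 X8.06 Y0.00 E0.8369
G1 X7.45 Y3.08 E0.9413
G1 X5.70 Y5.70 E1.0461
G1 X3.08 Y7.45 E1.1509
G1 X0.00 Y8.06 E1.2553
G1 X-3.08 Y7.45 E1.3598
G1 X-5.70 Y5.70 E1.4646
G1 X-7.45 Y3.08 E1.5694
G1 X-8.06 Y0.00 E1.6738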